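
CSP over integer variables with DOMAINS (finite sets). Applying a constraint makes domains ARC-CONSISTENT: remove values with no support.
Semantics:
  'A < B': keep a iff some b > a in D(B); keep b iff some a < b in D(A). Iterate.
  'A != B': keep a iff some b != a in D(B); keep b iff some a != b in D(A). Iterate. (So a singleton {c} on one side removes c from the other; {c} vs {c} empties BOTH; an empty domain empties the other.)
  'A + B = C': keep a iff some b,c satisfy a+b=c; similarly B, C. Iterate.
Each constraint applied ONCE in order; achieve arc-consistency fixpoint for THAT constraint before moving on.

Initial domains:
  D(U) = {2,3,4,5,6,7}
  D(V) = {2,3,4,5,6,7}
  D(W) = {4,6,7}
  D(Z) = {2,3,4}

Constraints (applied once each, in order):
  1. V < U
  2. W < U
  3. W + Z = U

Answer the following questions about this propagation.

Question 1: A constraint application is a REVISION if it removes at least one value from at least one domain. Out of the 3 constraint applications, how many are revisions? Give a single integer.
Answer: 3

Derivation:
Constraint 1 (V < U) on D(V)={2,3,4,5,6,7} D(U)={2,3,4,5,6,7}: V {2,3,4,5,6,7}->{2,3,4,5,6}; U {2,3,4,5,6,7}->{3,4,5,6,7} => REVISION
Constraint 2 (W < U) on D(W)={4,6,7} D(U)={3,4,5,6,7}: W {4,6,7}->{4,6}; U {3,4,5,6,7}->{5,6,7} => REVISION
Constraint 3 (W + Z = U) on D(W)={4,6} D(Z)={2,3,4} D(U)={5,6,7}: W {4,6}->{4}; Z {2,3,4}->{2,3}; U {5,6,7}->{6,7} => REVISION
Total revisions = 3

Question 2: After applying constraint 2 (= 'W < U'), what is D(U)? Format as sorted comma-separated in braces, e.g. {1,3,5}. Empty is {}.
Answer: {5,6,7}

Derivation:
Constraint 1 (V < U) on D(V)={2,3,4,5,6,7} D(U)={2,3,4,5,6,7}: V {2,3,4,5,6,7}->{2,3,4,5,6}; U {2,3,4,5,6,7}->{3,4,5,6,7}
Constraint 2 (W < U) on D(W)={4,6,7} D(U)={3,4,5,6,7}: W {4,6,7}->{4,6}; U {3,4,5,6,7}->{5,6,7}
So after constraint 2: D(U) = {5,6,7}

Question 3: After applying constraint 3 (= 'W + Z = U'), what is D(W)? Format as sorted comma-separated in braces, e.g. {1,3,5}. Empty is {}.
Constraint 1 (V < U) on D(V)={2,3,4,5,6,7} D(U)={2,3,4,5,6,7}: V {2,3,4,5,6,7}->{2,3,4,5,6}; U {2,3,4,5,6,7}->{3,4,5,6,7}
Constraint 2 (W < U) on D(W)={4,6,7} D(U)={3,4,5,6,7}: W {4,6,7}->{4,6}; U {3,4,5,6,7}->{5,6,7}
Constraint 3 (W + Z = U) on D(W)={4,6} D(Z)={2,3,4} D(U)={5,6,7}: W {4,6}->{4}; Z {2,3,4}->{2,3}; U {5,6,7}->{6,7}
So after constraint 3: D(W) = {4}

Answer: {4}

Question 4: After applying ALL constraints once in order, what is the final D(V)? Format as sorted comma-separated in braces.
Answer: {2,3,4,5,6}

Derivation:
Constraint 1 (V < U) on D(V)={2,3,4,5,6,7} D(U)={2,3,4,5,6,7}: V {2,3,4,5,6,7}->{2,3,4,5,6}; U {2,3,4,5,6,7}->{3,4,5,6,7}
Constraint 2 (W < U) on D(W)={4,6,7} D(U)={3,4,5,6,7}: W {4,6,7}->{4,6}; U {3,4,5,6,7}->{5,6,7}
Constraint 3 (W + Z = U) on D(W)={4,6} D(Z)={2,3,4} D(U)={5,6,7}: W {4,6}->{4}; Z {2,3,4}->{2,3}; U {5,6,7}->{6,7}
So after all 3 constraints: D(V) = {2,3,4,5,6}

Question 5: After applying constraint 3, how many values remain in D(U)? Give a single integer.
Constraint 1 (V < U) on D(V)={2,3,4,5,6,7} D(U)={2,3,4,5,6,7}: V {2,3,4,5,6,7}->{2,3,4,5,6}; U {2,3,4,5,6,7}->{3,4,5,6,7}
Constraint 2 (W < U) on D(W)={4,6,7} D(U)={3,4,5,6,7}: W {4,6,7}->{4,6}; U {3,4,5,6,7}->{5,6,7}
Constraint 3 (W + Z = U) on D(W)={4,6} D(Z)={2,3,4} D(U)={5,6,7}: W {4,6}->{4}; Z {2,3,4}->{2,3}; U {5,6,7}->{6,7}
So after constraint 3: D(U)={6,7}, size = 2

Answer: 2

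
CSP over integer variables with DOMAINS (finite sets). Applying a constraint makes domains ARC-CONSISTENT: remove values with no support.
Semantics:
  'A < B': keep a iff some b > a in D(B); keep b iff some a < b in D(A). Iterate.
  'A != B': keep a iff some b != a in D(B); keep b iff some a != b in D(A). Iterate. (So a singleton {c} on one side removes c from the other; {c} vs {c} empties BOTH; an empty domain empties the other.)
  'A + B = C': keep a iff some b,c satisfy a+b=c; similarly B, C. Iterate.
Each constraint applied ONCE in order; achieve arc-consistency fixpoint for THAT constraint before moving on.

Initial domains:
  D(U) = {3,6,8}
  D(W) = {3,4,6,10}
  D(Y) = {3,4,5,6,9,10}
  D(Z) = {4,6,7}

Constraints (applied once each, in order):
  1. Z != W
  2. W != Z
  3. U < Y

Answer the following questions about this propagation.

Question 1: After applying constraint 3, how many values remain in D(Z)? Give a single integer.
Constraint 1 (Z != W) on D(Z)={4,6,7} D(W)={3,4,6,10}: no change
Constraint 2 (W != Z) on D(W)={3,4,6,10} D(Z)={4,6,7}: no change
Constraint 3 (U < Y) on D(U)={3,6,8} D(Y)={3,4,5,6,9,10}: Y {3,4,5,6,9,10}->{4,5,6,9,10}
So after constraint 3: D(Z)={4,6,7}, size = 3

Answer: 3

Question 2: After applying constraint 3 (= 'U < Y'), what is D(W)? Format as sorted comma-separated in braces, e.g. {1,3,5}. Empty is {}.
Constraint 1 (Z != W) on D(Z)={4,6,7} D(W)={3,4,6,10}: no change
Constraint 2 (W != Z) on D(W)={3,4,6,10} D(Z)={4,6,7}: no change
Constraint 3 (U < Y) on D(U)={3,6,8} D(Y)={3,4,5,6,9,10}: Y {3,4,5,6,9,10}->{4,5,6,9,10}
So after constraint 3: D(W) = {3,4,6,10}

Answer: {3,4,6,10}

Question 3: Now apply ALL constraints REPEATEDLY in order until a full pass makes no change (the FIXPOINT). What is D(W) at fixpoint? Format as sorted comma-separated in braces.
pass 0 (initial): D(W)={3,4,6,10}
pass 1: Y {3,4,5,6,9,10}->{4,5,6,9,10}
pass 2: no change
Fixpoint after 2 passes: D(W) = {3,4,6,10}

Answer: {3,4,6,10}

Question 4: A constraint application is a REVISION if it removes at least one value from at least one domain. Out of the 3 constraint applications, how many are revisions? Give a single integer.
Answer: 1

Derivation:
Constraint 1 (Z != W) on D(Z)={4,6,7} D(W)={3,4,6,10}: no change => not a revision
Constraint 2 (W != Z) on D(W)={3,4,6,10} D(Z)={4,6,7}: no change => not a revision
Constraint 3 (U < Y) on D(U)={3,6,8} D(Y)={3,4,5,6,9,10}: Y {3,4,5,6,9,10}->{4,5,6,9,10} => REVISION
Total revisions = 1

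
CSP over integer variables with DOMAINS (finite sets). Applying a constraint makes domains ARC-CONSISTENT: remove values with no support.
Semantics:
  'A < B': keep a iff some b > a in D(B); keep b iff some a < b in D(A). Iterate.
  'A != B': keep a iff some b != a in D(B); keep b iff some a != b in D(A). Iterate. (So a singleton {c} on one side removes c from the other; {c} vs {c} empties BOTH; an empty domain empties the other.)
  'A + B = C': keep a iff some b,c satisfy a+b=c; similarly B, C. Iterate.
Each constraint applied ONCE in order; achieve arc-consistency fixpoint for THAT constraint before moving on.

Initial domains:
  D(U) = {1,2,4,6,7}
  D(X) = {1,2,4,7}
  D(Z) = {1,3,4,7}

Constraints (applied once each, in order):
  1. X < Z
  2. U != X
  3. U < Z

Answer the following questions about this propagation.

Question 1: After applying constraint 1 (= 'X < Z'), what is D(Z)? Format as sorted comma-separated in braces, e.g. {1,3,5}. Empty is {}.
Constraint 1 (X < Z) on D(X)={1,2,4,7} D(Z)={1,3,4,7}: X {1,2,4,7}->{1,2,4}; Z {1,3,4,7}->{3,4,7}
So after constraint 1: D(Z) = {3,4,7}

Answer: {3,4,7}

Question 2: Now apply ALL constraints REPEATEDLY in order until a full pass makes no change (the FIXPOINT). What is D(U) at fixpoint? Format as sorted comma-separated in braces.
Answer: {1,2,4,6}

Derivation:
pass 0 (initial): D(U)={1,2,4,6,7}
pass 1: U {1,2,4,6,7}->{1,2,4,6}; X {1,2,4,7}->{1,2,4}; Z {1,3,4,7}->{3,4,7}
pass 2: no change
Fixpoint after 2 passes: D(U) = {1,2,4,6}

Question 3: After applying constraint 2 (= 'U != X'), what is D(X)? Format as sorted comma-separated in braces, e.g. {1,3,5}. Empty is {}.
Constraint 1 (X < Z) on D(X)={1,2,4,7} D(Z)={1,3,4,7}: X {1,2,4,7}->{1,2,4}; Z {1,3,4,7}->{3,4,7}
Constraint 2 (U != X) on D(U)={1,2,4,6,7} D(X)={1,2,4}: no change
So after constraint 2: D(X) = {1,2,4}

Answer: {1,2,4}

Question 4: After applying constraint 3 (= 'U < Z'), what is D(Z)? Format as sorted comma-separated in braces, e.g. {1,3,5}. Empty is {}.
Answer: {3,4,7}

Derivation:
Constraint 1 (X < Z) on D(X)={1,2,4,7} D(Z)={1,3,4,7}: X {1,2,4,7}->{1,2,4}; Z {1,3,4,7}->{3,4,7}
Constraint 2 (U != X) on D(U)={1,2,4,6,7} D(X)={1,2,4}: no change
Constraint 3 (U < Z) on D(U)={1,2,4,6,7} D(Z)={3,4,7}: U {1,2,4,6,7}->{1,2,4,6}
So after constraint 3: D(Z) = {3,4,7}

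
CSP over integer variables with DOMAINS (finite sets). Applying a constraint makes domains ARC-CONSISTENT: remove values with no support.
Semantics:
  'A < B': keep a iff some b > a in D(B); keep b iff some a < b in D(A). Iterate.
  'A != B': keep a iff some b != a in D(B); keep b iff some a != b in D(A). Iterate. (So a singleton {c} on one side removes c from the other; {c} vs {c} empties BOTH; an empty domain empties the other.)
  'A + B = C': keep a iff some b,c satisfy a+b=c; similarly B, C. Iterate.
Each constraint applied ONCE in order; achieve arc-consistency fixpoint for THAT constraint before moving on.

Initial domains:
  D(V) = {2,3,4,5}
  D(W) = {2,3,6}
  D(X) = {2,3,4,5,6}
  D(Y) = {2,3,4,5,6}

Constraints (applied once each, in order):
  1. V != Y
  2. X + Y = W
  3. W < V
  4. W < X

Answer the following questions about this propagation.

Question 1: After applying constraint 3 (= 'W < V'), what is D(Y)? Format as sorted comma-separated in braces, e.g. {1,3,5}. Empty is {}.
Constraint 1 (V != Y) on D(V)={2,3,4,5} D(Y)={2,3,4,5,6}: no change
Constraint 2 (X + Y = W) on D(X)={2,3,4,5,6} D(Y)={2,3,4,5,6} D(W)={2,3,6}: X {2,3,4,5,6}->{2,3,4}; Y {2,3,4,5,6}->{2,3,4}; W {2,3,6}->{6}
Constraint 3 (W < V) on D(W)={6} D(V)={2,3,4,5}: W {6}->{}; V {2,3,4,5}->{}
So after constraint 3: D(Y) = {2,3,4}

Answer: {2,3,4}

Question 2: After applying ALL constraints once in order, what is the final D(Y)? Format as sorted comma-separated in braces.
Answer: {2,3,4}

Derivation:
Constraint 1 (V != Y) on D(V)={2,3,4,5} D(Y)={2,3,4,5,6}: no change
Constraint 2 (X + Y = W) on D(X)={2,3,4,5,6} D(Y)={2,3,4,5,6} D(W)={2,3,6}: X {2,3,4,5,6}->{2,3,4}; Y {2,3,4,5,6}->{2,3,4}; W {2,3,6}->{6}
Constraint 3 (W < V) on D(W)={6} D(V)={2,3,4,5}: W {6}->{}; V {2,3,4,5}->{}
Constraint 4 (W < X) on D(W)={} D(X)={2,3,4}: X {2,3,4}->{}
So after all 4 constraints: D(Y) = {2,3,4}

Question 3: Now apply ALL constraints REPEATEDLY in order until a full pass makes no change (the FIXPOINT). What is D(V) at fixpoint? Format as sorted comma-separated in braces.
pass 0 (initial): D(V)={2,3,4,5}
pass 1: V {2,3,4,5}->{}; W {2,3,6}->{}; X {2,3,4,5,6}->{}; Y {2,3,4,5,6}->{2,3,4}
pass 2: Y {2,3,4}->{}
pass 3: no change
Fixpoint after 3 passes: D(V) = {}

Answer: {}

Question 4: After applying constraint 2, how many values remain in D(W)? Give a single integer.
Answer: 1

Derivation:
Constraint 1 (V != Y) on D(V)={2,3,4,5} D(Y)={2,3,4,5,6}: no change
Constraint 2 (X + Y = W) on D(X)={2,3,4,5,6} D(Y)={2,3,4,5,6} D(W)={2,3,6}: X {2,3,4,5,6}->{2,3,4}; Y {2,3,4,5,6}->{2,3,4}; W {2,3,6}->{6}
So after constraint 2: D(W)={6}, size = 1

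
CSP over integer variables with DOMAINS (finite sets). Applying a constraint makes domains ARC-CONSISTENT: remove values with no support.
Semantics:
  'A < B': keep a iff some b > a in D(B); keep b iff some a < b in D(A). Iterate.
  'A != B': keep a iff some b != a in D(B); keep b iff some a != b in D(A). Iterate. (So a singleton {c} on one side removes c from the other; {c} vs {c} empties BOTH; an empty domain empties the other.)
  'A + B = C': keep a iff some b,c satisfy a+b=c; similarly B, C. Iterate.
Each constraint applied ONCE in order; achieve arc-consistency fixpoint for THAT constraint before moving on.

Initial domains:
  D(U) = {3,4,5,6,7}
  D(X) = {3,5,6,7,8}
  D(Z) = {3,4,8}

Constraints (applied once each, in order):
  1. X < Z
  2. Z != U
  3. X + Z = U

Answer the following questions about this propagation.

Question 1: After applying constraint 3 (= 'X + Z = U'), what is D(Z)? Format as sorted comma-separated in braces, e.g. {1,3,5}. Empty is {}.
Answer: {4}

Derivation:
Constraint 1 (X < Z) on D(X)={3,5,6,7,8} D(Z)={3,4,8}: X {3,5,6,7,8}->{3,5,6,7}; Z {3,4,8}->{4,8}
Constraint 2 (Z != U) on D(Z)={4,8} D(U)={3,4,5,6,7}: no change
Constraint 3 (X + Z = U) on D(X)={3,5,6,7} D(Z)={4,8} D(U)={3,4,5,6,7}: X {3,5,6,7}->{3}; Z {4,8}->{4}; U {3,4,5,6,7}->{7}
So after constraint 3: D(Z) = {4}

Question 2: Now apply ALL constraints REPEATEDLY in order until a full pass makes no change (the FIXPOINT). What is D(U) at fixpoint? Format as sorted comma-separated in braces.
Answer: {7}

Derivation:
pass 0 (initial): D(U)={3,4,5,6,7}
pass 1: U {3,4,5,6,7}->{7}; X {3,5,6,7,8}->{3}; Z {3,4,8}->{4}
pass 2: no change
Fixpoint after 2 passes: D(U) = {7}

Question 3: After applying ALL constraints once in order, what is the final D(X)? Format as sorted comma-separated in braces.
Constraint 1 (X < Z) on D(X)={3,5,6,7,8} D(Z)={3,4,8}: X {3,5,6,7,8}->{3,5,6,7}; Z {3,4,8}->{4,8}
Constraint 2 (Z != U) on D(Z)={4,8} D(U)={3,4,5,6,7}: no change
Constraint 3 (X + Z = U) on D(X)={3,5,6,7} D(Z)={4,8} D(U)={3,4,5,6,7}: X {3,5,6,7}->{3}; Z {4,8}->{4}; U {3,4,5,6,7}->{7}
So after all 3 constraints: D(X) = {3}

Answer: {3}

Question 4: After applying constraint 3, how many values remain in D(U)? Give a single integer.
Constraint 1 (X < Z) on D(X)={3,5,6,7,8} D(Z)={3,4,8}: X {3,5,6,7,8}->{3,5,6,7}; Z {3,4,8}->{4,8}
Constraint 2 (Z != U) on D(Z)={4,8} D(U)={3,4,5,6,7}: no change
Constraint 3 (X + Z = U) on D(X)={3,5,6,7} D(Z)={4,8} D(U)={3,4,5,6,7}: X {3,5,6,7}->{3}; Z {4,8}->{4}; U {3,4,5,6,7}->{7}
So after constraint 3: D(U)={7}, size = 1

Answer: 1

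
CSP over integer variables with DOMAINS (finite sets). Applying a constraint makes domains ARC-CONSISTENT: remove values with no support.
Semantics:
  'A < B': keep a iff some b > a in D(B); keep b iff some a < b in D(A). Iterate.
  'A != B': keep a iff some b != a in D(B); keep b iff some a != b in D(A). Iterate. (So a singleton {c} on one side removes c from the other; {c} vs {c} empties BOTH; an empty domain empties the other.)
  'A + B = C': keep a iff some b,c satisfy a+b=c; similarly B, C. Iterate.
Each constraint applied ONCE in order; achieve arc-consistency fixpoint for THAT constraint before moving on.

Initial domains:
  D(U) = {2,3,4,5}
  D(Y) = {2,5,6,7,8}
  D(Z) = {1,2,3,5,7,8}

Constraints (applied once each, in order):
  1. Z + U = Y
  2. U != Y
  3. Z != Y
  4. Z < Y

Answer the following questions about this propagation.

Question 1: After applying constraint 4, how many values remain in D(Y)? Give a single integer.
Answer: 4

Derivation:
Constraint 1 (Z + U = Y) on D(Z)={1,2,3,5,7,8} D(U)={2,3,4,5} D(Y)={2,5,6,7,8}: Z {1,2,3,5,7,8}->{1,2,3,5}; Y {2,5,6,7,8}->{5,6,7,8}
Constraint 2 (U != Y) on D(U)={2,3,4,5} D(Y)={5,6,7,8}: no change
Constraint 3 (Z != Y) on D(Z)={1,2,3,5} D(Y)={5,6,7,8}: no change
Constraint 4 (Z < Y) on D(Z)={1,2,3,5} D(Y)={5,6,7,8}: no change
So after constraint 4: D(Y)={5,6,7,8}, size = 4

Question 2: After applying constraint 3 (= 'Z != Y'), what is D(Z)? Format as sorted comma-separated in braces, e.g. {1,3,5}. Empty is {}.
Constraint 1 (Z + U = Y) on D(Z)={1,2,3,5,7,8} D(U)={2,3,4,5} D(Y)={2,5,6,7,8}: Z {1,2,3,5,7,8}->{1,2,3,5}; Y {2,5,6,7,8}->{5,6,7,8}
Constraint 2 (U != Y) on D(U)={2,3,4,5} D(Y)={5,6,7,8}: no change
Constraint 3 (Z != Y) on D(Z)={1,2,3,5} D(Y)={5,6,7,8}: no change
So after constraint 3: D(Z) = {1,2,3,5}

Answer: {1,2,3,5}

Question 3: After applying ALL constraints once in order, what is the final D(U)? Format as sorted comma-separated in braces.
Answer: {2,3,4,5}

Derivation:
Constraint 1 (Z + U = Y) on D(Z)={1,2,3,5,7,8} D(U)={2,3,4,5} D(Y)={2,5,6,7,8}: Z {1,2,3,5,7,8}->{1,2,3,5}; Y {2,5,6,7,8}->{5,6,7,8}
Constraint 2 (U != Y) on D(U)={2,3,4,5} D(Y)={5,6,7,8}: no change
Constraint 3 (Z != Y) on D(Z)={1,2,3,5} D(Y)={5,6,7,8}: no change
Constraint 4 (Z < Y) on D(Z)={1,2,3,5} D(Y)={5,6,7,8}: no change
So after all 4 constraints: D(U) = {2,3,4,5}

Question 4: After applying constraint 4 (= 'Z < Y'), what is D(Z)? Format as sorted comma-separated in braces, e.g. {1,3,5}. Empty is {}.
Answer: {1,2,3,5}

Derivation:
Constraint 1 (Z + U = Y) on D(Z)={1,2,3,5,7,8} D(U)={2,3,4,5} D(Y)={2,5,6,7,8}: Z {1,2,3,5,7,8}->{1,2,3,5}; Y {2,5,6,7,8}->{5,6,7,8}
Constraint 2 (U != Y) on D(U)={2,3,4,5} D(Y)={5,6,7,8}: no change
Constraint 3 (Z != Y) on D(Z)={1,2,3,5} D(Y)={5,6,7,8}: no change
Constraint 4 (Z < Y) on D(Z)={1,2,3,5} D(Y)={5,6,7,8}: no change
So after constraint 4: D(Z) = {1,2,3,5}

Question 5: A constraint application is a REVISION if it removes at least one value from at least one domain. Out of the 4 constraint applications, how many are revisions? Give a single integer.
Answer: 1

Derivation:
Constraint 1 (Z + U = Y) on D(Z)={1,2,3,5,7,8} D(U)={2,3,4,5} D(Y)={2,5,6,7,8}: Z {1,2,3,5,7,8}->{1,2,3,5}; Y {2,5,6,7,8}->{5,6,7,8} => REVISION
Constraint 2 (U != Y) on D(U)={2,3,4,5} D(Y)={5,6,7,8}: no change => not a revision
Constraint 3 (Z != Y) on D(Z)={1,2,3,5} D(Y)={5,6,7,8}: no change => not a revision
Constraint 4 (Z < Y) on D(Z)={1,2,3,5} D(Y)={5,6,7,8}: no change => not a revision
Total revisions = 1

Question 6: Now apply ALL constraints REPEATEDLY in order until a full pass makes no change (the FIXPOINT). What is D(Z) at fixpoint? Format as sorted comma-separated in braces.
pass 0 (initial): D(Z)={1,2,3,5,7,8}
pass 1: Y {2,5,6,7,8}->{5,6,7,8}; Z {1,2,3,5,7,8}->{1,2,3,5}
pass 2: no change
Fixpoint after 2 passes: D(Z) = {1,2,3,5}

Answer: {1,2,3,5}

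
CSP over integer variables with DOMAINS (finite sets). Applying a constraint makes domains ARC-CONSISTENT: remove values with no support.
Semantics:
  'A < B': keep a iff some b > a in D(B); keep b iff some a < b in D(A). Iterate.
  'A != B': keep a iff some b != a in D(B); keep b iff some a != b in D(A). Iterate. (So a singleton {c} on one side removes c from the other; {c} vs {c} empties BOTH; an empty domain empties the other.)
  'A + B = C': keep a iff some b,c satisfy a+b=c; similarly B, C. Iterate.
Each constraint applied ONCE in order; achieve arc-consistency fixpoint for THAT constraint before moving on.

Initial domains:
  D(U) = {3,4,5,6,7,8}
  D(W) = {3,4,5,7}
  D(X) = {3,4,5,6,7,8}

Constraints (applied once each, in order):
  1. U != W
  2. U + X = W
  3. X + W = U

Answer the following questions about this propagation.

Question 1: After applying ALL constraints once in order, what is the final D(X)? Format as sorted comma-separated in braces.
Constraint 1 (U != W) on D(U)={3,4,5,6,7,8} D(W)={3,4,5,7}: no change
Constraint 2 (U + X = W) on D(U)={3,4,5,6,7,8} D(X)={3,4,5,6,7,8} D(W)={3,4,5,7}: U {3,4,5,6,7,8}->{3,4}; X {3,4,5,6,7,8}->{3,4}; W {3,4,5,7}->{7}
Constraint 3 (X + W = U) on D(X)={3,4} D(W)={7} D(U)={3,4}: X {3,4}->{}; W {7}->{}; U {3,4}->{}
So after all 3 constraints: D(X) = {}

Answer: {}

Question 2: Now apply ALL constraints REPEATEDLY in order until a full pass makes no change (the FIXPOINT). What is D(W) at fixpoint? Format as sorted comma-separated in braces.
Answer: {}

Derivation:
pass 0 (initial): D(W)={3,4,5,7}
pass 1: U {3,4,5,6,7,8}->{}; W {3,4,5,7}->{}; X {3,4,5,6,7,8}->{}
pass 2: no change
Fixpoint after 2 passes: D(W) = {}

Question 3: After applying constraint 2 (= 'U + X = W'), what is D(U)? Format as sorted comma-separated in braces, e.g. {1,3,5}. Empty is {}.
Answer: {3,4}

Derivation:
Constraint 1 (U != W) on D(U)={3,4,5,6,7,8} D(W)={3,4,5,7}: no change
Constraint 2 (U + X = W) on D(U)={3,4,5,6,7,8} D(X)={3,4,5,6,7,8} D(W)={3,4,5,7}: U {3,4,5,6,7,8}->{3,4}; X {3,4,5,6,7,8}->{3,4}; W {3,4,5,7}->{7}
So after constraint 2: D(U) = {3,4}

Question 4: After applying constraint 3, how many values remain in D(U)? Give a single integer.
Constraint 1 (U != W) on D(U)={3,4,5,6,7,8} D(W)={3,4,5,7}: no change
Constraint 2 (U + X = W) on D(U)={3,4,5,6,7,8} D(X)={3,4,5,6,7,8} D(W)={3,4,5,7}: U {3,4,5,6,7,8}->{3,4}; X {3,4,5,6,7,8}->{3,4}; W {3,4,5,7}->{7}
Constraint 3 (X + W = U) on D(X)={3,4} D(W)={7} D(U)={3,4}: X {3,4}->{}; W {7}->{}; U {3,4}->{}
So after constraint 3: D(U)={}, size = 0

Answer: 0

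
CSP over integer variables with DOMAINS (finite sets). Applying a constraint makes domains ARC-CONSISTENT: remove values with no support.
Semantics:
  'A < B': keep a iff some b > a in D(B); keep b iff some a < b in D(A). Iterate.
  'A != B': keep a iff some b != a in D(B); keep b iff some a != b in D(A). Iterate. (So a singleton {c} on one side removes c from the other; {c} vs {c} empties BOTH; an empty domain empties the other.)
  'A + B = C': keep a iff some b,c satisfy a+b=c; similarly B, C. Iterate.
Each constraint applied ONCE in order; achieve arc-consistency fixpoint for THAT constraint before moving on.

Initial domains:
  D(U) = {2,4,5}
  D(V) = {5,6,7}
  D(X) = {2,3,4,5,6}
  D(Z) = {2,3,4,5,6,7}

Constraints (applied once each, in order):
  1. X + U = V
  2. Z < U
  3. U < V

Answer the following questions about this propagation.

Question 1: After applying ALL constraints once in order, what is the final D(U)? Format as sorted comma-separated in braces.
Answer: {4,5}

Derivation:
Constraint 1 (X + U = V) on D(X)={2,3,4,5,6} D(U)={2,4,5} D(V)={5,6,7}: X {2,3,4,5,6}->{2,3,4,5}
Constraint 2 (Z < U) on D(Z)={2,3,4,5,6,7} D(U)={2,4,5}: Z {2,3,4,5,6,7}->{2,3,4}; U {2,4,5}->{4,5}
Constraint 3 (U < V) on D(U)={4,5} D(V)={5,6,7}: no change
So after all 3 constraints: D(U) = {4,5}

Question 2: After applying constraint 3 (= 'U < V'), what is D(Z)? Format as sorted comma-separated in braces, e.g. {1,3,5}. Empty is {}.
Constraint 1 (X + U = V) on D(X)={2,3,4,5,6} D(U)={2,4,5} D(V)={5,6,7}: X {2,3,4,5,6}->{2,3,4,5}
Constraint 2 (Z < U) on D(Z)={2,3,4,5,6,7} D(U)={2,4,5}: Z {2,3,4,5,6,7}->{2,3,4}; U {2,4,5}->{4,5}
Constraint 3 (U < V) on D(U)={4,5} D(V)={5,6,7}: no change
So after constraint 3: D(Z) = {2,3,4}

Answer: {2,3,4}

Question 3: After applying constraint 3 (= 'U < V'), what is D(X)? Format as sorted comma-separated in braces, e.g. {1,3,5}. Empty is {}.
Constraint 1 (X + U = V) on D(X)={2,3,4,5,6} D(U)={2,4,5} D(V)={5,6,7}: X {2,3,4,5,6}->{2,3,4,5}
Constraint 2 (Z < U) on D(Z)={2,3,4,5,6,7} D(U)={2,4,5}: Z {2,3,4,5,6,7}->{2,3,4}; U {2,4,5}->{4,5}
Constraint 3 (U < V) on D(U)={4,5} D(V)={5,6,7}: no change
So after constraint 3: D(X) = {2,3,4,5}

Answer: {2,3,4,5}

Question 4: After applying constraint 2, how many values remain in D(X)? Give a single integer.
Answer: 4

Derivation:
Constraint 1 (X + U = V) on D(X)={2,3,4,5,6} D(U)={2,4,5} D(V)={5,6,7}: X {2,3,4,5,6}->{2,3,4,5}
Constraint 2 (Z < U) on D(Z)={2,3,4,5,6,7} D(U)={2,4,5}: Z {2,3,4,5,6,7}->{2,3,4}; U {2,4,5}->{4,5}
So after constraint 2: D(X)={2,3,4,5}, size = 4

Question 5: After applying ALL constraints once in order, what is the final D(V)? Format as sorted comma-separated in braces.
Constraint 1 (X + U = V) on D(X)={2,3,4,5,6} D(U)={2,4,5} D(V)={5,6,7}: X {2,3,4,5,6}->{2,3,4,5}
Constraint 2 (Z < U) on D(Z)={2,3,4,5,6,7} D(U)={2,4,5}: Z {2,3,4,5,6,7}->{2,3,4}; U {2,4,5}->{4,5}
Constraint 3 (U < V) on D(U)={4,5} D(V)={5,6,7}: no change
So after all 3 constraints: D(V) = {5,6,7}

Answer: {5,6,7}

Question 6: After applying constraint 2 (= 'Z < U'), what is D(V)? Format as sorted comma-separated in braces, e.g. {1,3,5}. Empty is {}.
Constraint 1 (X + U = V) on D(X)={2,3,4,5,6} D(U)={2,4,5} D(V)={5,6,7}: X {2,3,4,5,6}->{2,3,4,5}
Constraint 2 (Z < U) on D(Z)={2,3,4,5,6,7} D(U)={2,4,5}: Z {2,3,4,5,6,7}->{2,3,4}; U {2,4,5}->{4,5}
So after constraint 2: D(V) = {5,6,7}

Answer: {5,6,7}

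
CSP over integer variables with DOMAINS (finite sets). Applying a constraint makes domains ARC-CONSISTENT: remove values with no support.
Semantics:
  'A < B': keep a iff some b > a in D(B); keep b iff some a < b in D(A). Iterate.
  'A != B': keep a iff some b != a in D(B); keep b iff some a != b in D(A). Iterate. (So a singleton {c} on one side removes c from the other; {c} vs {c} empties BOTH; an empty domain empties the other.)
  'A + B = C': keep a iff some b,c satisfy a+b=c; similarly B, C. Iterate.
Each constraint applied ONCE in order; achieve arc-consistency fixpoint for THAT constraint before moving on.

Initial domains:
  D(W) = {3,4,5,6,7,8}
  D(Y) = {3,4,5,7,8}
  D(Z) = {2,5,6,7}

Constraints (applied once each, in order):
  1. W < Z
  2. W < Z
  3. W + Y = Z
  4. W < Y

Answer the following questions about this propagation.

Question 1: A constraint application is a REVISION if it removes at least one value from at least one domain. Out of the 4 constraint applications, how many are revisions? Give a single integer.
Answer: 3

Derivation:
Constraint 1 (W < Z) on D(W)={3,4,5,6,7,8} D(Z)={2,5,6,7}: W {3,4,5,6,7,8}->{3,4,5,6}; Z {2,5,6,7}->{5,6,7} => REVISION
Constraint 2 (W < Z) on D(W)={3,4,5,6} D(Z)={5,6,7}: no change => not a revision
Constraint 3 (W + Y = Z) on D(W)={3,4,5,6} D(Y)={3,4,5,7,8} D(Z)={5,6,7}: W {3,4,5,6}->{3,4}; Y {3,4,5,7,8}->{3,4}; Z {5,6,7}->{6,7} => REVISION
Constraint 4 (W < Y) on D(W)={3,4} D(Y)={3,4}: W {3,4}->{3}; Y {3,4}->{4} => REVISION
Total revisions = 3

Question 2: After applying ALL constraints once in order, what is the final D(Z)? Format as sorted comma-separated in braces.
Answer: {6,7}

Derivation:
Constraint 1 (W < Z) on D(W)={3,4,5,6,7,8} D(Z)={2,5,6,7}: W {3,4,5,6,7,8}->{3,4,5,6}; Z {2,5,6,7}->{5,6,7}
Constraint 2 (W < Z) on D(W)={3,4,5,6} D(Z)={5,6,7}: no change
Constraint 3 (W + Y = Z) on D(W)={3,4,5,6} D(Y)={3,4,5,7,8} D(Z)={5,6,7}: W {3,4,5,6}->{3,4}; Y {3,4,5,7,8}->{3,4}; Z {5,6,7}->{6,7}
Constraint 4 (W < Y) on D(W)={3,4} D(Y)={3,4}: W {3,4}->{3}; Y {3,4}->{4}
So after all 4 constraints: D(Z) = {6,7}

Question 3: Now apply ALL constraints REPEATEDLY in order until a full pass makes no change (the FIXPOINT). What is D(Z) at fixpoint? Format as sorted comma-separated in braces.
pass 0 (initial): D(Z)={2,5,6,7}
pass 1: W {3,4,5,6,7,8}->{3}; Y {3,4,5,7,8}->{4}; Z {2,5,6,7}->{6,7}
pass 2: Z {6,7}->{7}
pass 3: no change
Fixpoint after 3 passes: D(Z) = {7}

Answer: {7}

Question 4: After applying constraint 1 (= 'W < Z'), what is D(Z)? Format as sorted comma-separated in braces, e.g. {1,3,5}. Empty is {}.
Constraint 1 (W < Z) on D(W)={3,4,5,6,7,8} D(Z)={2,5,6,7}: W {3,4,5,6,7,8}->{3,4,5,6}; Z {2,5,6,7}->{5,6,7}
So after constraint 1: D(Z) = {5,6,7}

Answer: {5,6,7}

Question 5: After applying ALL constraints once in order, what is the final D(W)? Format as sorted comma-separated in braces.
Answer: {3}

Derivation:
Constraint 1 (W < Z) on D(W)={3,4,5,6,7,8} D(Z)={2,5,6,7}: W {3,4,5,6,7,8}->{3,4,5,6}; Z {2,5,6,7}->{5,6,7}
Constraint 2 (W < Z) on D(W)={3,4,5,6} D(Z)={5,6,7}: no change
Constraint 3 (W + Y = Z) on D(W)={3,4,5,6} D(Y)={3,4,5,7,8} D(Z)={5,6,7}: W {3,4,5,6}->{3,4}; Y {3,4,5,7,8}->{3,4}; Z {5,6,7}->{6,7}
Constraint 4 (W < Y) on D(W)={3,4} D(Y)={3,4}: W {3,4}->{3}; Y {3,4}->{4}
So after all 4 constraints: D(W) = {3}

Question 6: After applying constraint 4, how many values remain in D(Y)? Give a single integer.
Answer: 1

Derivation:
Constraint 1 (W < Z) on D(W)={3,4,5,6,7,8} D(Z)={2,5,6,7}: W {3,4,5,6,7,8}->{3,4,5,6}; Z {2,5,6,7}->{5,6,7}
Constraint 2 (W < Z) on D(W)={3,4,5,6} D(Z)={5,6,7}: no change
Constraint 3 (W + Y = Z) on D(W)={3,4,5,6} D(Y)={3,4,5,7,8} D(Z)={5,6,7}: W {3,4,5,6}->{3,4}; Y {3,4,5,7,8}->{3,4}; Z {5,6,7}->{6,7}
Constraint 4 (W < Y) on D(W)={3,4} D(Y)={3,4}: W {3,4}->{3}; Y {3,4}->{4}
So after constraint 4: D(Y)={4}, size = 1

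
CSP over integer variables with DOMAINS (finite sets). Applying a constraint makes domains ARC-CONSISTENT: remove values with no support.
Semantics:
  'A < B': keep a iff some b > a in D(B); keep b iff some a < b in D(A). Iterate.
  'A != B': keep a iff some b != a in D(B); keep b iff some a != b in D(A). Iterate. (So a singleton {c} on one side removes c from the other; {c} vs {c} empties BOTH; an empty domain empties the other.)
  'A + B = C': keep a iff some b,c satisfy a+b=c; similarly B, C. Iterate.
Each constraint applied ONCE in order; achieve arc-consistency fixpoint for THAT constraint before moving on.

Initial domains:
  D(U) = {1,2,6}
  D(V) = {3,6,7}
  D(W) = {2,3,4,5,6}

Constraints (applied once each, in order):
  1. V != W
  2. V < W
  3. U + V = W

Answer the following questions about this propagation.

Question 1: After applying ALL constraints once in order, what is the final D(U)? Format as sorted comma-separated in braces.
Answer: {1,2}

Derivation:
Constraint 1 (V != W) on D(V)={3,6,7} D(W)={2,3,4,5,6}: no change
Constraint 2 (V < W) on D(V)={3,6,7} D(W)={2,3,4,5,6}: V {3,6,7}->{3}; W {2,3,4,5,6}->{4,5,6}
Constraint 3 (U + V = W) on D(U)={1,2,6} D(V)={3} D(W)={4,5,6}: U {1,2,6}->{1,2}; W {4,5,6}->{4,5}
So after all 3 constraints: D(U) = {1,2}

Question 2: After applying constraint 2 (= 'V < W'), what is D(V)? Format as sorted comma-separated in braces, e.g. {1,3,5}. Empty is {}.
Constraint 1 (V != W) on D(V)={3,6,7} D(W)={2,3,4,5,6}: no change
Constraint 2 (V < W) on D(V)={3,6,7} D(W)={2,3,4,5,6}: V {3,6,7}->{3}; W {2,3,4,5,6}->{4,5,6}
So after constraint 2: D(V) = {3}

Answer: {3}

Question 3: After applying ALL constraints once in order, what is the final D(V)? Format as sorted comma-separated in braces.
Constraint 1 (V != W) on D(V)={3,6,7} D(W)={2,3,4,5,6}: no change
Constraint 2 (V < W) on D(V)={3,6,7} D(W)={2,3,4,5,6}: V {3,6,7}->{3}; W {2,3,4,5,6}->{4,5,6}
Constraint 3 (U + V = W) on D(U)={1,2,6} D(V)={3} D(W)={4,5,6}: U {1,2,6}->{1,2}; W {4,5,6}->{4,5}
So after all 3 constraints: D(V) = {3}

Answer: {3}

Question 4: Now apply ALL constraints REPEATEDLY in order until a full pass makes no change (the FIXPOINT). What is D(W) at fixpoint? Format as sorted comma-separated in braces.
pass 0 (initial): D(W)={2,3,4,5,6}
pass 1: U {1,2,6}->{1,2}; V {3,6,7}->{3}; W {2,3,4,5,6}->{4,5}
pass 2: no change
Fixpoint after 2 passes: D(W) = {4,5}

Answer: {4,5}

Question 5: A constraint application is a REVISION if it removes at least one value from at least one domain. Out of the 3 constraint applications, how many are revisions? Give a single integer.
Answer: 2

Derivation:
Constraint 1 (V != W) on D(V)={3,6,7} D(W)={2,3,4,5,6}: no change => not a revision
Constraint 2 (V < W) on D(V)={3,6,7} D(W)={2,3,4,5,6}: V {3,6,7}->{3}; W {2,3,4,5,6}->{4,5,6} => REVISION
Constraint 3 (U + V = W) on D(U)={1,2,6} D(V)={3} D(W)={4,5,6}: U {1,2,6}->{1,2}; W {4,5,6}->{4,5} => REVISION
Total revisions = 2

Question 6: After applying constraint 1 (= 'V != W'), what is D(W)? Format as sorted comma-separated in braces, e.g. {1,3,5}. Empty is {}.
Constraint 1 (V != W) on D(V)={3,6,7} D(W)={2,3,4,5,6}: no change
So after constraint 1: D(W) = {2,3,4,5,6}

Answer: {2,3,4,5,6}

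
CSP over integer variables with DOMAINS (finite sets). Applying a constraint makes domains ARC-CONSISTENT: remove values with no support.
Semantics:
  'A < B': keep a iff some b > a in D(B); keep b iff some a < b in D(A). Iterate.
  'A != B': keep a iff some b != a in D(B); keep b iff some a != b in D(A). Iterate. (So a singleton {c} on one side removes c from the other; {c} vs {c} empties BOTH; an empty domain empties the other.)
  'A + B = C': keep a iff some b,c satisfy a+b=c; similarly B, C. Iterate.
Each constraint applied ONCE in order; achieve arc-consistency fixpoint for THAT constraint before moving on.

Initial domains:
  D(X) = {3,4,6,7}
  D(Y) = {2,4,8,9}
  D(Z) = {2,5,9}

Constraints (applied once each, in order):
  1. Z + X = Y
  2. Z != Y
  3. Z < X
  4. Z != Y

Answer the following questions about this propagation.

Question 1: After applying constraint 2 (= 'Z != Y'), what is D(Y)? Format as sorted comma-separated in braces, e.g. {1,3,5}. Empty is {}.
Answer: {8,9}

Derivation:
Constraint 1 (Z + X = Y) on D(Z)={2,5,9} D(X)={3,4,6,7} D(Y)={2,4,8,9}: Z {2,5,9}->{2,5}; Y {2,4,8,9}->{8,9}
Constraint 2 (Z != Y) on D(Z)={2,5} D(Y)={8,9}: no change
So after constraint 2: D(Y) = {8,9}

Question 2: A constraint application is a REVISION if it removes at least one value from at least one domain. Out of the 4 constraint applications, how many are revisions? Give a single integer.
Constraint 1 (Z + X = Y) on D(Z)={2,5,9} D(X)={3,4,6,7} D(Y)={2,4,8,9}: Z {2,5,9}->{2,5}; Y {2,4,8,9}->{8,9} => REVISION
Constraint 2 (Z != Y) on D(Z)={2,5} D(Y)={8,9}: no change => not a revision
Constraint 3 (Z < X) on D(Z)={2,5} D(X)={3,4,6,7}: no change => not a revision
Constraint 4 (Z != Y) on D(Z)={2,5} D(Y)={8,9}: no change => not a revision
Total revisions = 1

Answer: 1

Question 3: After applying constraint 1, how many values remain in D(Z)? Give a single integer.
Answer: 2

Derivation:
Constraint 1 (Z + X = Y) on D(Z)={2,5,9} D(X)={3,4,6,7} D(Y)={2,4,8,9}: Z {2,5,9}->{2,5}; Y {2,4,8,9}->{8,9}
So after constraint 1: D(Z)={2,5}, size = 2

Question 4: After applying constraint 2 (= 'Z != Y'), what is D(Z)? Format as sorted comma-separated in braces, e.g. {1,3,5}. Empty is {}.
Constraint 1 (Z + X = Y) on D(Z)={2,5,9} D(X)={3,4,6,7} D(Y)={2,4,8,9}: Z {2,5,9}->{2,5}; Y {2,4,8,9}->{8,9}
Constraint 2 (Z != Y) on D(Z)={2,5} D(Y)={8,9}: no change
So after constraint 2: D(Z) = {2,5}

Answer: {2,5}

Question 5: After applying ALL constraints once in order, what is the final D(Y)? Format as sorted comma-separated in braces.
Answer: {8,9}

Derivation:
Constraint 1 (Z + X = Y) on D(Z)={2,5,9} D(X)={3,4,6,7} D(Y)={2,4,8,9}: Z {2,5,9}->{2,5}; Y {2,4,8,9}->{8,9}
Constraint 2 (Z != Y) on D(Z)={2,5} D(Y)={8,9}: no change
Constraint 3 (Z < X) on D(Z)={2,5} D(X)={3,4,6,7}: no change
Constraint 4 (Z != Y) on D(Z)={2,5} D(Y)={8,9}: no change
So after all 4 constraints: D(Y) = {8,9}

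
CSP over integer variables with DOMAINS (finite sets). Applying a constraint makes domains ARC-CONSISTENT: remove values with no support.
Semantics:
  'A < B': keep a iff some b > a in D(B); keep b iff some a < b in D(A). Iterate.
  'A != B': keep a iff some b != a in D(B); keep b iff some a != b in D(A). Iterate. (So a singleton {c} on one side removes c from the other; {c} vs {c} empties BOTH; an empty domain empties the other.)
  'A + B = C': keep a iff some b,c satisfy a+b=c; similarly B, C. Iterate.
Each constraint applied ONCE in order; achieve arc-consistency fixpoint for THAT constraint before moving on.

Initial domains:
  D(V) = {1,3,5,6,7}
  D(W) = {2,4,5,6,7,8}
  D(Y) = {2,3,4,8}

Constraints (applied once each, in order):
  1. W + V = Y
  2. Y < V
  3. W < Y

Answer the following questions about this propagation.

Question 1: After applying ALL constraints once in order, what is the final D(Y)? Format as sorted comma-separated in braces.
Answer: {3}

Derivation:
Constraint 1 (W + V = Y) on D(W)={2,4,5,6,7,8} D(V)={1,3,5,6,7} D(Y)={2,3,4,8}: W {2,4,5,6,7,8}->{2,5,7}; V {1,3,5,6,7}->{1,3,6}; Y {2,3,4,8}->{3,8}
Constraint 2 (Y < V) on D(Y)={3,8} D(V)={1,3,6}: Y {3,8}->{3}; V {1,3,6}->{6}
Constraint 3 (W < Y) on D(W)={2,5,7} D(Y)={3}: W {2,5,7}->{2}
So after all 3 constraints: D(Y) = {3}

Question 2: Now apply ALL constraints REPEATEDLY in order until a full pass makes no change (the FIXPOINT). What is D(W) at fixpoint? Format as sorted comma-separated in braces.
Answer: {}

Derivation:
pass 0 (initial): D(W)={2,4,5,6,7,8}
pass 1: V {1,3,5,6,7}->{6}; W {2,4,5,6,7,8}->{2}; Y {2,3,4,8}->{3}
pass 2: V {6}->{}; W {2}->{}; Y {3}->{}
pass 3: no change
Fixpoint after 3 passes: D(W) = {}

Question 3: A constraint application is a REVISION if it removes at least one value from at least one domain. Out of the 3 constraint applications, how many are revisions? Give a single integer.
Constraint 1 (W + V = Y) on D(W)={2,4,5,6,7,8} D(V)={1,3,5,6,7} D(Y)={2,3,4,8}: W {2,4,5,6,7,8}->{2,5,7}; V {1,3,5,6,7}->{1,3,6}; Y {2,3,4,8}->{3,8} => REVISION
Constraint 2 (Y < V) on D(Y)={3,8} D(V)={1,3,6}: Y {3,8}->{3}; V {1,3,6}->{6} => REVISION
Constraint 3 (W < Y) on D(W)={2,5,7} D(Y)={3}: W {2,5,7}->{2} => REVISION
Total revisions = 3

Answer: 3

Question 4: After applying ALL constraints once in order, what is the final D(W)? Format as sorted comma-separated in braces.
Answer: {2}

Derivation:
Constraint 1 (W + V = Y) on D(W)={2,4,5,6,7,8} D(V)={1,3,5,6,7} D(Y)={2,3,4,8}: W {2,4,5,6,7,8}->{2,5,7}; V {1,3,5,6,7}->{1,3,6}; Y {2,3,4,8}->{3,8}
Constraint 2 (Y < V) on D(Y)={3,8} D(V)={1,3,6}: Y {3,8}->{3}; V {1,3,6}->{6}
Constraint 3 (W < Y) on D(W)={2,5,7} D(Y)={3}: W {2,5,7}->{2}
So after all 3 constraints: D(W) = {2}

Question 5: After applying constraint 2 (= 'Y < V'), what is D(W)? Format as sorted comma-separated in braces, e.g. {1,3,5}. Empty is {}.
Constraint 1 (W + V = Y) on D(W)={2,4,5,6,7,8} D(V)={1,3,5,6,7} D(Y)={2,3,4,8}: W {2,4,5,6,7,8}->{2,5,7}; V {1,3,5,6,7}->{1,3,6}; Y {2,3,4,8}->{3,8}
Constraint 2 (Y < V) on D(Y)={3,8} D(V)={1,3,6}: Y {3,8}->{3}; V {1,3,6}->{6}
So after constraint 2: D(W) = {2,5,7}

Answer: {2,5,7}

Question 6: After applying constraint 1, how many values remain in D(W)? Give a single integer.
Answer: 3

Derivation:
Constraint 1 (W + V = Y) on D(W)={2,4,5,6,7,8} D(V)={1,3,5,6,7} D(Y)={2,3,4,8}: W {2,4,5,6,7,8}->{2,5,7}; V {1,3,5,6,7}->{1,3,6}; Y {2,3,4,8}->{3,8}
So after constraint 1: D(W)={2,5,7}, size = 3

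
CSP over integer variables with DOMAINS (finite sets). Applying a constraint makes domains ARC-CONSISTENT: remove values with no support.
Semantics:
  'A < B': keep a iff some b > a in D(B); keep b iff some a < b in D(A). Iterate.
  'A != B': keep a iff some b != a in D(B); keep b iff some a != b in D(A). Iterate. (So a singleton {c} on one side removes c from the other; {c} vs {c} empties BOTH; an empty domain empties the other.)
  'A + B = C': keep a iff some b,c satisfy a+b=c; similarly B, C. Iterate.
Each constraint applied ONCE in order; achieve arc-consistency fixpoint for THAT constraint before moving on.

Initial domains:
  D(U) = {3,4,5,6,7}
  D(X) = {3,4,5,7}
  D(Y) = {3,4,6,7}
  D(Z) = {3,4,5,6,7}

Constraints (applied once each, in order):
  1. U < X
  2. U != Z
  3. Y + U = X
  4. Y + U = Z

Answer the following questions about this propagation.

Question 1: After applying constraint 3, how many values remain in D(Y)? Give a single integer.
Constraint 1 (U < X) on D(U)={3,4,5,6,7} D(X)={3,4,5,7}: U {3,4,5,6,7}->{3,4,5,6}; X {3,4,5,7}->{4,5,7}
Constraint 2 (U != Z) on D(U)={3,4,5,6} D(Z)={3,4,5,6,7}: no change
Constraint 3 (Y + U = X) on D(Y)={3,4,6,7} D(U)={3,4,5,6} D(X)={4,5,7}: Y {3,4,6,7}->{3,4}; U {3,4,5,6}->{3,4}; X {4,5,7}->{7}
So after constraint 3: D(Y)={3,4}, size = 2

Answer: 2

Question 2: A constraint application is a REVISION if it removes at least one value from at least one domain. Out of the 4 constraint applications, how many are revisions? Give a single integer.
Constraint 1 (U < X) on D(U)={3,4,5,6,7} D(X)={3,4,5,7}: U {3,4,5,6,7}->{3,4,5,6}; X {3,4,5,7}->{4,5,7} => REVISION
Constraint 2 (U != Z) on D(U)={3,4,5,6} D(Z)={3,4,5,6,7}: no change => not a revision
Constraint 3 (Y + U = X) on D(Y)={3,4,6,7} D(U)={3,4,5,6} D(X)={4,5,7}: Y {3,4,6,7}->{3,4}; U {3,4,5,6}->{3,4}; X {4,5,7}->{7} => REVISION
Constraint 4 (Y + U = Z) on D(Y)={3,4} D(U)={3,4} D(Z)={3,4,5,6,7}: Z {3,4,5,6,7}->{6,7} => REVISION
Total revisions = 3

Answer: 3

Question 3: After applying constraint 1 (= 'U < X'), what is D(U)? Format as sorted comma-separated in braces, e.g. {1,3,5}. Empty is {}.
Constraint 1 (U < X) on D(U)={3,4,5,6,7} D(X)={3,4,5,7}: U {3,4,5,6,7}->{3,4,5,6}; X {3,4,5,7}->{4,5,7}
So after constraint 1: D(U) = {3,4,5,6}

Answer: {3,4,5,6}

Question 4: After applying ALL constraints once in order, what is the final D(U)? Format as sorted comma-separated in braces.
Answer: {3,4}

Derivation:
Constraint 1 (U < X) on D(U)={3,4,5,6,7} D(X)={3,4,5,7}: U {3,4,5,6,7}->{3,4,5,6}; X {3,4,5,7}->{4,5,7}
Constraint 2 (U != Z) on D(U)={3,4,5,6} D(Z)={3,4,5,6,7}: no change
Constraint 3 (Y + U = X) on D(Y)={3,4,6,7} D(U)={3,4,5,6} D(X)={4,5,7}: Y {3,4,6,7}->{3,4}; U {3,4,5,6}->{3,4}; X {4,5,7}->{7}
Constraint 4 (Y + U = Z) on D(Y)={3,4} D(U)={3,4} D(Z)={3,4,5,6,7}: Z {3,4,5,6,7}->{6,7}
So after all 4 constraints: D(U) = {3,4}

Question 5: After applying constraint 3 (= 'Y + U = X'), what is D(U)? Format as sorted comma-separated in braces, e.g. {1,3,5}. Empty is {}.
Answer: {3,4}

Derivation:
Constraint 1 (U < X) on D(U)={3,4,5,6,7} D(X)={3,4,5,7}: U {3,4,5,6,7}->{3,4,5,6}; X {3,4,5,7}->{4,5,7}
Constraint 2 (U != Z) on D(U)={3,4,5,6} D(Z)={3,4,5,6,7}: no change
Constraint 3 (Y + U = X) on D(Y)={3,4,6,7} D(U)={3,4,5,6} D(X)={4,5,7}: Y {3,4,6,7}->{3,4}; U {3,4,5,6}->{3,4}; X {4,5,7}->{7}
So after constraint 3: D(U) = {3,4}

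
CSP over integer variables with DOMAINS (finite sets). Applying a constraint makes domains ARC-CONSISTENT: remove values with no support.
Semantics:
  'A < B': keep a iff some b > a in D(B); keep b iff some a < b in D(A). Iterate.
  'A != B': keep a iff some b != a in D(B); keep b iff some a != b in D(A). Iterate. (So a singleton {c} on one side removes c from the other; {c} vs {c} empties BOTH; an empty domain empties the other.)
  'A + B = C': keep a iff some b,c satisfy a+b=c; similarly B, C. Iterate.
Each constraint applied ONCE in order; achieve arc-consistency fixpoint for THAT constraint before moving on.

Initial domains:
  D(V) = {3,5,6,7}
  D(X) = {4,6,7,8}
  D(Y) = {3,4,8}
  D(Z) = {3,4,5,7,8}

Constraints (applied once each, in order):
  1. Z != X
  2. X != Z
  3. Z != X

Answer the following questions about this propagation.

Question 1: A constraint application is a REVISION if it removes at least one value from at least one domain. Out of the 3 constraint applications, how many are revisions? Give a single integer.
Constraint 1 (Z != X) on D(Z)={3,4,5,7,8} D(X)={4,6,7,8}: no change => not a revision
Constraint 2 (X != Z) on D(X)={4,6,7,8} D(Z)={3,4,5,7,8}: no change => not a revision
Constraint 3 (Z != X) on D(Z)={3,4,5,7,8} D(X)={4,6,7,8}: no change => not a revision
Total revisions = 0

Answer: 0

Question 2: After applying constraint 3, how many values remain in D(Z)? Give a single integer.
Answer: 5

Derivation:
Constraint 1 (Z != X) on D(Z)={3,4,5,7,8} D(X)={4,6,7,8}: no change
Constraint 2 (X != Z) on D(X)={4,6,7,8} D(Z)={3,4,5,7,8}: no change
Constraint 3 (Z != X) on D(Z)={3,4,5,7,8} D(X)={4,6,7,8}: no change
So after constraint 3: D(Z)={3,4,5,7,8}, size = 5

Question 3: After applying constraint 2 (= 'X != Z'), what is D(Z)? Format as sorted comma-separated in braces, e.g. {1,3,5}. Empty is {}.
Answer: {3,4,5,7,8}

Derivation:
Constraint 1 (Z != X) on D(Z)={3,4,5,7,8} D(X)={4,6,7,8}: no change
Constraint 2 (X != Z) on D(X)={4,6,7,8} D(Z)={3,4,5,7,8}: no change
So after constraint 2: D(Z) = {3,4,5,7,8}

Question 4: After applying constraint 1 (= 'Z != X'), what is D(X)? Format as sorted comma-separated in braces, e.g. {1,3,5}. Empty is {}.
Constraint 1 (Z != X) on D(Z)={3,4,5,7,8} D(X)={4,6,7,8}: no change
So after constraint 1: D(X) = {4,6,7,8}

Answer: {4,6,7,8}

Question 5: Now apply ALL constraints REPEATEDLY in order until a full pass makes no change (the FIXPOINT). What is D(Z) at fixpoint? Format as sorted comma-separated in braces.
pass 0 (initial): D(Z)={3,4,5,7,8}
pass 1: no change
Fixpoint after 1 passes: D(Z) = {3,4,5,7,8}

Answer: {3,4,5,7,8}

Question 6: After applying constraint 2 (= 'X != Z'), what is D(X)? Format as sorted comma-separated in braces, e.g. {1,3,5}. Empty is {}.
Constraint 1 (Z != X) on D(Z)={3,4,5,7,8} D(X)={4,6,7,8}: no change
Constraint 2 (X != Z) on D(X)={4,6,7,8} D(Z)={3,4,5,7,8}: no change
So after constraint 2: D(X) = {4,6,7,8}

Answer: {4,6,7,8}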